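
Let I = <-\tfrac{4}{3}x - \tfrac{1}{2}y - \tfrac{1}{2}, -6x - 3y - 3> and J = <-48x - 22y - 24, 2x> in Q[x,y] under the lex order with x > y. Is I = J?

No, the ideals differ.

Two ideals are equal iff their reduced Gröbner bases coincide (the reduced basis is unique for a fixed ordering).
Buchberger on the first generating set:
f_1 = -\tfrac{4}{3}x - \tfrac{1}{2}y - \tfrac{1}{2}, LT = x.
f_2 = -6x - 3y - 3, LT = x.

S(f_1,f_2): lcm = x. S = -\tfrac{1}{8}y - \tfrac{1}{8}.
  leading term y: no divisor's leading term divides it; move -\tfrac{1}{8}y to the remainder.
  leading term 1: no divisor's leading term divides it; move -\tfrac{1}{8} to the remainder.
  remainder -\tfrac{1}{8}y - \tfrac{1}{8} ≠ 0; add g_3 = -\tfrac{1}{8}y - \tfrac{1}{8} to the basis.

S(f_1,g_3): leading monomials are coprime, so the S-polynomial reduces to 0 (Buchberger's first criterion).
S(f_2,g_3): leading monomials are coprime, so the S-polynomial reduces to 0 (Buchberger's first criterion).
Every S-polynomial of the final basis reduces to 0, so we have a Gröbner basis.
Inter-reduce: drop elements whose leading term is divisible by another's, tail-reduce, and make monic.
Reduced Gröbner basis: {x, y + 1}.

Buchberger on the second generating set:
h_1 = -48x - 22y - 24, LT = x.
h_2 = 2x, LT = x.

S(h_1,h_2): lcm = x. S = \tfrac{11}{24}y + \tfrac{1}{2}.
  leading term y: no divisor's leading term divides it; move \tfrac{11}{24}y to the remainder.
  leading term 1: no divisor's leading term divides it; move \tfrac{1}{2} to the remainder.
  remainder \tfrac{11}{24}y + \tfrac{1}{2} ≠ 0; add k_3 = \tfrac{11}{24}y + \tfrac{1}{2} to the basis.

S(h_1,k_3): leading monomials are coprime, so the S-polynomial reduces to 0 (Buchberger's first criterion).
S(h_2,k_3): leading monomials are coprime, so the S-polynomial reduces to 0 (Buchberger's first criterion).
Every S-polynomial of the final basis reduces to 0, so we have a Gröbner basis.
Inter-reduce: drop elements whose leading term is divisible by another's, tail-reduce, and make monic.
Reduced Gröbner basis: {x, y + \tfrac{12}{11}}.

The bases are distinct; the ideals are different.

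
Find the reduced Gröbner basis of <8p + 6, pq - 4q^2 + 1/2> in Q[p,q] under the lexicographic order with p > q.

G = {p + 3/4, q^2 + 3/16q - 1/8}

f_1 = 8p + 6, LT = p.
f_2 = pq - 4q^2 + 1/2, LT = pq.

S(f_1,f_2): lcm = pq. S = 4q^2 + 3/4q - 1/2.
  leading term q^2: no divisor's leading term divides it; move 4q^2 to the remainder.
  leading term q: no divisor's leading term divides it; move 3/4q to the remainder.
  leading term 1: no divisor's leading term divides it; move -1/2 to the remainder.
  remainder 4q^2 + 3/4q - 1/2 ≠ 0; add g_3 = 4q^2 + 3/4q - 1/2 to the basis.

The other S-polynomials (S(f_1,g_3), S(f_2,g_3)) all reduce to 0 modulo the current basis, so we have a Gröbner basis.
Inter-reduce: drop elements whose leading term is divisible by another's, tail-reduce, and make monic.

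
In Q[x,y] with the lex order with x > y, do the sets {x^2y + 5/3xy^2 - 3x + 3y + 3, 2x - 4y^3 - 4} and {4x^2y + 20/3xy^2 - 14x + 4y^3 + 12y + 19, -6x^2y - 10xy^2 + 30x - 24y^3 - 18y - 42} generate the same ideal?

No, the ideals differ.

Equality of ideals is decidable: compute both reduced Gröbner bases (unique for the ordering) and check whether they agree.
Buchberger on the first generating set:
f_1 = x^2y + 5/3xy^2 - 3x + 3y + 3, LT = x^2y.
f_2 = 2x - 4y^3 - 4, LT = x.

S(f_1,f_2): lcm = x^2y. S = 2xy^4 + 5/3xy^2 + 2xy - 3x + 3y + 3.
  reduce S modulo (f_1, f_2):
  remainder 4y^7 + 10/3y^5 + 8y^4 - 6y^3 + 10/3y^2 + 7y - 3 ≠ 0; add g_3 = 4y^7 + 10/3y^5 + 8y^4 - 6y^3 + 10/3y^2 + 7y - 3 to the basis.

The other S-polynomials (S(f_1,g_3), S(f_2,g_3)) all reduce to 0 modulo the current basis, so we have a Gröbner basis.
Inter-reduce: drop elements whose leading term is divisible by another's, tail-reduce, and make monic.
Reduced Gröbner basis: {x - 2y^3 - 2, y^7 + 5/6y^5 + 2y^4 - 3/2y^3 + 5/6y^2 + 7/4y - 3/4}.

Buchberger on the second generating set:
h_1 = 4x^2y + 20/3xy^2 - 14x + 4y^3 + 12y + 19, LT = x^2y.
h_2 = -6x^2y - 10xy^2 + 30x - 24y^3 - 18y - 42, LT = x^2y.

S(h_1,h_2): lcm = x^2y. S = 3/2x - 3y^3 - 9/4.
  reduce S modulo (h_1, h_2):
  remainder 3/2x - 3y^3 - 9/4 ≠ 0; add k_3 = 3/2x - 3y^3 - 9/4 to the basis.

S(h_1,k_3): lcm = x^2y. S = 2xy^4 + 5/3xy^2 + 3/2xy - 7/2x + y^3 + 3y + 19/4.
  reduce S modulo (h_1, h_2, k_3):
  remainder 4y^7 + 10/3y^5 + 6y^4 - 6y^3 + 5/2y^2 + 21/4y - 1/2 ≠ 0; add k_4 = 4y^7 + 10/3y^5 + 6y^4 - 6y^3 + 5/2y^2 + 21/4y - 1/2 to the basis.

The other S-polynomials (S(h_2,k_3), S(h_1,k_4), S(h_2,k_4), S(k_3,k_4)) all reduce to 0 modulo the current basis, so we have a Gröbner basis.
Inter-reduce: drop elements whose leading term is divisible by another's, tail-reduce, and make monic.
Reduced Gröbner basis: {x - 2y^3 - 3/2, y^7 + 5/6y^5 + 3/2y^4 - 3/2y^3 + 5/8y^2 + 21/16y - 1/8}.

Since the reduced bases disagree, the two ideals are not the same.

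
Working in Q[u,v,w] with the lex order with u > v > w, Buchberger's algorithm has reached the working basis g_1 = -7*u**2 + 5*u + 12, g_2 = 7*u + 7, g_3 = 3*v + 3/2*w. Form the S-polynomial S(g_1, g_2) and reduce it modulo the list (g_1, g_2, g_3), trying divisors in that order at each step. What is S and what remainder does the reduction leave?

S(g_1, g_2) = -12/7*u - 12/7; remainder on division = 0.

lcm(LM(g_1), LM(g_2)) = u**2.
S = (lcm/LT(g_1))·g_1 − (lcm/LT(g_2))·g_2 = -12/7*u - 12/7.
Reduce S modulo (g_1, g_2, g_3) in that order:
  leading term u: subtract (-12/49)·g_2 from -12/7*u - 12/7 → 0
The remainder is 0, so this S-polynomial contributes no new basis element.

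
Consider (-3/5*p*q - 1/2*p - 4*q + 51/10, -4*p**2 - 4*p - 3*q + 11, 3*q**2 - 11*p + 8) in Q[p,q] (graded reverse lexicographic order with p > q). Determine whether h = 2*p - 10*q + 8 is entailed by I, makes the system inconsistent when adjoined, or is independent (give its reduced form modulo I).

2*p - 10*q + 8 lies in I (it reduces to 0).

First compute the reduced Gröbner basis of I by Buchberger's algorithm.
f_1 = -3/5*p*q - 1/2*p - 4*q + 51/10, LT = p*q.
f_2 = -4*p**2 - 4*p - 3*q + 11, LT = p**2.
f_3 = 3*q**2 - 11*p + 8, LT = q**2.

S(f_1,f_2): lcm = p**2*q. S = 5/6*p**2 + 17/3*p*q - 3/4*q**2 - 17/2*p + 11/4*q.
  leading term p**2: subtract (-5/24)·f_2 from 5/6*p**2 + 17/3*p*q - 3/4*q**2 - 17/2*p + 11/4*q → 17/3*p*q - 3/4*q**2 - 28/3*p + 17/8*q + 55/24
  leading term p*q: subtract (-85/9)·f_1 from 17/3*p*q - 3/4*q**2 - 28/3*p + 17/8*q + 55/24 → -3/4*q**2 - 253/18*p - 2567/72*q + 1211/24
  leading term q**2: subtract (-1/4)·f_3 from -3/4*q**2 - 253/18*p - 2567/72*q + 1211/24 → -605/36*p - 2567/72*q + 1259/24
  leading term p: no divisor's leading term divides it; move -605/36*p to the remainder.
  leading term q: no divisor's leading term divides it; move -2567/72*q to the remainder.
  leading term 1: no divisor's leading term divides it; move 1259/24 to the remainder.
  remainder -605/36*p - 2567/72*q + 1259/24 ≠ 0; add k_4 = -605/36*p - 2567/72*q + 1259/24 to the basis.

S(f_1,f_3): lcm = p*q**2. S = 11/3*p**2 + 5/6*p*q + 20/3*q**2 - 8/3*p - 17/2*q.
  leading term p**2: subtract (-11/12)·f_2 from 11/3*p**2 + 5/6*p*q + 20/3*q**2 - 8/3*p - 17/2*q → 5/6*p*q + 20/3*q**2 - 19/3*p - 45/4*q + 121/12
  leading term p*q: subtract (-25/18)·f_1 from 5/6*p*q + 20/3*q**2 - 19/3*p - 45/4*q + 121/12 → 20/3*q**2 - 253/36*p - 605/36*q + 103/6
  leading term q**2: subtract (20/9)·f_3 from 20/3*q**2 - 253/36*p - 605/36*q + 103/6 → 209/12*p - 605/36*q - 11/18
  leading term p: subtract (-57/55)·k_4 from 209/12*p - 605/36*q - 11/18 → -212869/3960*q + 212869/3960
  leading term q: no divisor's leading term divides it; move -212869/3960*q to the remainder.
  leading term 1: no divisor's leading term divides it; move 212869/3960 to the remainder.
  remainder -212869/3960*q + 212869/3960 ≠ 0; add k_5 = -212869/3960*q + 212869/3960 to the basis.

S(f_2,f_3): leading monomials are coprime, so the S-polynomial reduces to 0 (Buchberger's first criterion).
S(f_1,k_4): lcm = p*q. S = -2567/1210*q**2 + 5/6*p + 35531/3630*q - 17/2.
  leading term q**2: subtract (-2567/3630)·f_3 from -2567/1210*q**2 + 5/6*p + 35531/3630*q - 17/2 → -382/55*p + 35531/3630*q - 10319/3630
  leading term p: subtract (13752/33275)·k_4 from -382/55*p + 35531/3630*q - 10319/3630 → 4895987/199650*q - 4895987/199650
  leading term q: subtract (-276/605)·k_5 from 4895987/199650*q - 4895987/199650 → 0
  remainder 0.

S(f_2,k_4): lcm = p**2. S = -2567/1210*p*q + 4987/1210*p + 3/4*q - 11/4.
  leading term p*q: subtract (2567/726)·f_1 from -2567/1210*p*q + 4987/1210*p + 3/4*q - 11/4 → 3887/660*p + 21625/1452*q - 25147/1210
  leading term p: subtract (-11661/33275)·k_4 from 3887/660*p + 21625/1452*q - 25147/1210 → 638607/266200*q - 638607/266200
  leading term q: subtract (-27/605)·k_5 from 638607/266200*q - 638607/266200 → 0
  remainder 0.

S(f_3,k_4): leading monomials are coprime, so the S-polynomial reduces to 0 (Buchberger's first criterion).
S(f_1,k_5): lcm = p*q. S = 11/6*p + 20/3*q - 17/2.
  leading term p: subtract (-6/55)·k_4 from 11/6*p + 20/3*q - 17/2 → 611/220*q - 611/220
  leading term q: subtract (-10998/212869)·k_5 from 611/220*q - 611/220 → 0
  remainder 0.

S(f_2,k_5): leading monomials are coprime, so the S-polynomial reduces to 0 (Buchberger's first criterion).
S(f_3,k_5): lcm = q**2. S = -11/3*p + q + 8/3.
  leading term p: subtract (12/55)·k_4 from -11/3*p + q + 8/3 → 2897/330*q - 2897/330
  leading term q: subtract (-34764/212869)·k_5 from 2897/330*q - 2897/330 → 0
  remainder 0.

S(k_4,k_5): leading monomials are coprime, so the S-polynomial reduces to 0 (Buchberger's first criterion).
Every S-polynomial of the final basis reduces to 0, so we have a Gröbner basis.
Inter-reduce: drop elements whose leading term is divisible by another's, tail-reduce, and make monic.
Reduced Gröbner basis: {p - 1, q - 1}.
Label its elements g_1 = p - 1, g_2 = q - 1.

Reduce h = 2*p - 10*q + 8 modulo G:
  leading term p: subtract (2)·g_1 from 2*p - 10*q + 8 → -10*q + 10
  leading term q: subtract (-10)·g_2 from -10*q + 10 → 0
  normal form = 0.
Since the normal form is 0, h ∈ I.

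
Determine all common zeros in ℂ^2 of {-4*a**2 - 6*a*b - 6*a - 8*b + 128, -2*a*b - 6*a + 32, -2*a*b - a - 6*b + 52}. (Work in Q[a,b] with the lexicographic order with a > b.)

Compute a lex Gröbner basis by Buchberger's algorithm.
f_1 = -4*a**2 - 6*a*b - 6*a - 8*b + 128, LT = a**2.
f_2 = -2*a*b - 6*a + 32, LT = a*b.
f_3 = -2*a*b - a - 6*b + 52, LT = a*b.

S(f_1,f_2): lcm = a**2*b. S = -3*a**2 + 3/2*a*b**2 + 3/2*a*b + 16*a + 2*b**2 - 32*b.
  leading term a**2: subtract (3/4)·f_1 from -3*a**2 + 3/2*a*b**2 + 3/2*a*b + 16*a + 2*b**2 - 32*b → 3/2*a*b**2 + 6*a*b + 41/2*a + 2*b**2 - 26*b - 96
  leading term a*b**2: subtract (-3/4*b)·f_2 from 3/2*a*b**2 + 6*a*b + 41/2*a + 2*b**2 - 26*b - 96 → 3/2*a*b + 41/2*a + 2*b**2 - 2*b - 96
  leading term a*b: subtract (-3/4)·f_2 from 3/2*a*b + 41/2*a + 2*b**2 - 2*b - 96 → 16*a + 2*b**2 - 2*b - 72
  leading term a: no divisor's leading term divides it; move 16*a to the remainder.
  leading term b**2: no divisor's leading term divides it; move 2*b**2 to the remainder.
  leading term b: no divisor's leading term divides it; move -2*b to the remainder.
  leading term 1: no divisor's leading term divides it; move -72 to the remainder.
  remainder 16*a + 2*b**2 - 2*b - 72 ≠ 0; add h_4 = 16*a + 2*b**2 - 2*b - 72 to the basis.

S(f_1,f_3): lcm = a**2*b. S = -1/2*a**2 + 3/2*a*b**2 - 3/2*a*b + 26*a + 2*b**2 - 32*b.
  leading term a**2: subtract (1/8)·f_1 from -1/2*a**2 + 3/2*a*b**2 - 3/2*a*b + 26*a + 2*b**2 - 32*b → 3/2*a*b**2 - 3/4*a*b + 107/4*a + 2*b**2 - 31*b - 16
  leading term a*b**2: subtract (-3/4*b)·f_2 from 3/2*a*b**2 - 3/4*a*b + 107/4*a + 2*b**2 - 31*b - 16 → -21/4*a*b + 107/4*a + 2*b**2 - 7*b - 16
  leading term a*b: subtract (21/8)·f_2 from -21/4*a*b + 107/4*a + 2*b**2 - 7*b - 16 → 85/2*a + 2*b**2 - 7*b - 100
  leading term a: subtract (85/32)·h_4 from 85/2*a + 2*b**2 - 7*b - 100 → -53/16*b**2 - 27/16*b + 365/4
  leading term b**2: no divisor's leading term divides it; move -53/16*b**2 to the remainder.
  leading term b: no divisor's leading term divides it; move -27/16*b to the remainder.
  leading term 1: no divisor's leading term divides it; move 365/4 to the remainder.
  remainder -53/16*b**2 - 27/16*b + 365/4 ≠ 0; add h_5 = -53/16*b**2 - 27/16*b + 365/4 to the basis.

S(f_2,f_3): lcm = a*b. S = 5/2*a - 3*b + 10.
  leading term a: subtract (5/32)·h_4 from 5/2*a - 3*b + 10 → -5/16*b**2 - 43/16*b + 85/4
  leading term b**2: subtract (5/53)·h_5 from -5/16*b**2 - 43/16*b + 85/4 → -134/53*b + 670/53
  leading term b: no divisor's leading term divides it; move -134/53*b to the remainder.
  leading term 1: no divisor's leading term divides it; move 670/53 to the remainder.
  remainder -134/53*b + 670/53 ≠ 0; add h_6 = -134/53*b + 670/53 to the basis.

The other S-polynomials (S(f_1,h_4), S(f_2,h_4), S(f_3,h_4), S(f_1,h_5), S(f_2,h_5), S(f_3,h_5), S(h_4,h_5), S(f_1,h_6), S(f_2,h_6), S(f_3,h_6), S(h_4,h_6), S(h_5,h_6)) all reduce to 0 modulo the current basis, so we have a Gröbner basis.
Inter-reduce: drop elements whose leading term is divisible by another's, tail-reduce, and make monic.
Reduced Gröbner basis: {a - 2, b - 5}.

From the last basis element, b - 5 = 0, so b takes values in {5}. Each choice, substituted upward through the basis, yields the corresponding point(s) of the solution set.
  b = 5: the earlier basis element becomes a - 2 = 0, giving a = 2 — point (2, 5).
This is the nonlinear analogue of row-reducing a linear system.

{(2, 5)}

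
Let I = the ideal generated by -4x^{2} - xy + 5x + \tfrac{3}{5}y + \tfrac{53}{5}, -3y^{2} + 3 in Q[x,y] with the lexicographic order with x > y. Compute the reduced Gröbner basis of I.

f_1 = -4x^{2} - xy + 5x + \tfrac{3}{5}y + \tfrac{53}{5}, LT = x^{2}.
f_2 = -3y^{2} + 3, LT = y^{2}.

S(f_1,f_2): leading monomials are coprime, so the S-polynomial reduces to 0 (Buchberger's first criterion).
Every S-polynomial of the final basis reduces to 0, so we have a Gröbner basis.

G = {x^{2} + \tfrac{1}{4}xy - \tfrac{5}{4}x - \tfrac{3}{20}y - \tfrac{53}{20}, y^{2} - 1}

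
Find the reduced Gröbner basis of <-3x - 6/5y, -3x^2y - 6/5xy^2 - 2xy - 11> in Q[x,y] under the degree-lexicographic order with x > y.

G = {y^2 - 55/4, x + 2/5y}

f_1 = -3x - 6/5y, LT = x.
f_2 = -3x^2y - 6/5xy^2 - 2xy - 11, LT = x^2y.

S(f_1,f_2): lcm = x^2y. S = -2/3xy - 11/3.
  reduce S modulo (f_1, f_2):
  remainder 4/15y^2 - 11/3 ≠ 0; add g_3 = 4/15y^2 - 11/3 to the basis.

The other S-polynomials (S(f_1,g_3), S(f_2,g_3)) all reduce to 0 modulo the current basis, so we have a Gröbner basis.
Inter-reduce: drop elements whose leading term is divisible by another's, tail-reduce, and make monic.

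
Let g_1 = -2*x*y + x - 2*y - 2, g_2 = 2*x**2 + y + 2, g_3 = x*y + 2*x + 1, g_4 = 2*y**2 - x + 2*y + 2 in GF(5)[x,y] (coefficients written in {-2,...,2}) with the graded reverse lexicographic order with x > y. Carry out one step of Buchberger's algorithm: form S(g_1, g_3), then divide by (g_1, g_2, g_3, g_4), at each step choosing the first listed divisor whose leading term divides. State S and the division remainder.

lcm(LM(g_1), LM(g_3)) = x*y.
S = (lcm/LT(g_1))·g_1 − (lcm/LT(g_3))·g_3 = y.
Reduce S modulo (g_1, g_2, g_3, g_4) in that order:
  leading term y: no divisor's leading term divides it; move y to the remainder.
The remainder y is nonzero, so it would be added as the next basis element.

S(g_1, g_3) = y; remainder on division = y.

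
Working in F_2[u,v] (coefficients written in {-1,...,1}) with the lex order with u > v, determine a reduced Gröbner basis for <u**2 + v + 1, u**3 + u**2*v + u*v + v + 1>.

G = {u + v**2 + 1, v**4 + v}

f_1 = u**2 + v + 1, LT = u**2.
f_2 = u**3 + u**2*v + u*v + v + 1, LT = u**3.

S(f_1,f_2): lcm = u**3. S = u**2*v + u + v + 1.
  reduce S modulo (f_1, f_2):
  remainder u + v**2 + 1 ≠ 0; add g_3 = u + v**2 + 1 to the basis.

S(f_1,g_3): lcm = u**2. S = u*v**2 + u + v + 1.
  reduce S modulo (f_1, f_2, g_3):
  remainder v**4 + v ≠ 0; add g_4 = v**4 + v to the basis.

The other S-polynomials (S(f_2,g_3), S(f_1,g_4), S(f_2,g_4), S(g_3,g_4)) all reduce to 0 modulo the current basis, so we have a Gröbner basis.
Inter-reduce: drop elements whose leading term is divisible by another's, tail-reduce, and make monic.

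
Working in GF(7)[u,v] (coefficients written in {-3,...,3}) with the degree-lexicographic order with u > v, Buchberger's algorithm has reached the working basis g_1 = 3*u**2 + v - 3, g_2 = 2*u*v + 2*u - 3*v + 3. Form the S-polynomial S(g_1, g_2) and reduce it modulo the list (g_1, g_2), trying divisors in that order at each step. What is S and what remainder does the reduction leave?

lcm(LM(g_1), LM(g_2)) = u**2*v.
S = (lcm/LT(g_1))·g_1 − (lcm/LT(g_2))·g_2 = -u**2 - 2*u*v - 2*v**2 + 2*u - v.
Reduce S modulo (g_1, g_2) in that order:
  leading term u**2: subtract (2)·g_1 from -u**2 - 2*u*v - 2*v**2 + 2*u - v → -2*u*v - 2*v**2 + 2*u - 3*v - 1
  leading term u*v: subtract (-1)·g_2 from -2*u*v - 2*v**2 + 2*u - 3*v - 1 → -2*v**2 - 3*u + v + 2
  leading term v**2: no divisor's leading term divides it; move -2*v**2 to the remainder.
  leading term u: no divisor's leading term divides it; move -3*u to the remainder.
  leading term v: no divisor's leading term divides it; move v to the remainder.
  leading term 1: no divisor's leading term divides it; move 2 to the remainder.
The remainder -2*v**2 - 3*u + v + 2 is nonzero, so it would be added as the next basis element.
This is the inner loop of Buchberger's algorithm — each nonzero remainder becomes a new basis element.

S(g_1, g_2) = -u**2 - 2*u*v - 2*v**2 + 2*u - v; remainder on division = -2*v**2 - 3*u + v + 2.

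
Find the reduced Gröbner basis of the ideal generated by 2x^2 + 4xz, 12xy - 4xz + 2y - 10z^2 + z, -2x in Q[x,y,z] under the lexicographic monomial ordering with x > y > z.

f_1 = 2x^2 + 4xz, LT = x^2.
f_2 = 12xy - 4xz + 2y - 10z^2 + z, LT = xy.
f_3 = -2x, LT = x.

S(f_1,f_2): lcm = x^2y. S = 1/3x^2z + 2xyz - 1/6xy + 5/6xz^2 - 1/12xz.
  leading term x^2z: subtract (1/6z)·f_1 from 1/3x^2z + 2xyz - 1/6xy + 5/6xz^2 - 1/12xz → 2xyz - 1/6xy + 1/6xz^2 - 1/12xz
  leading term xyz: subtract (1/6z)·f_2 from 2xyz - 1/6xy + 1/6xz^2 - 1/12xz → -1/6xy + 5/6xz^2 - 1/12xz - 1/3yz + 5/3z^3 - 1/6z^2
  leading term xy: subtract (-1/72)·f_2 from -1/6xy + 5/6xz^2 - 1/12xz - 1/3yz + 5/3z^3 - 1/6z^2 → 5/6xz^2 - 5/36xz - 1/3yz + 1/36y + 5/3z^3 - 11/36z^2 + 1/72z
  leading term xz^2: subtract (-5/12z^2)·f_3 from 5/6xz^2 - 5/36xz - 1/3yz + 1/36y + 5/3z^3 - 11/36z^2 + 1/72z → -5/36xz - 1/3yz + 1/36y + 5/3z^3 - 11/36z^2 + 1/72z
  leading term xz: subtract (5/72z)·f_3 from -5/36xz - 1/3yz + 1/36y + 5/3z^3 - 11/36z^2 + 1/72z → -1/3yz + 1/36y + 5/3z^3 - 11/36z^2 + 1/72z
  leading term yz: no divisor's leading term divides it; move -1/3yz to the remainder.
  leading term y: no divisor's leading term divides it; move 1/36y to the remainder.
  leading term z^3: no divisor's leading term divides it; move 5/3z^3 to the remainder.
  leading term z^2: no divisor's leading term divides it; move -11/36z^2 to the remainder.
  leading term z: no divisor's leading term divides it; move 1/72z to the remainder.
  remainder -1/3yz + 1/36y + 5/3z^3 - 11/36z^2 + 1/72z ≠ 0; add g_4 = -1/3yz + 1/36y + 5/3z^3 - 11/36z^2 + 1/72z to the basis.

S(f_2,f_3): lcm = xy. S = -1/3xz + 1/6y - 5/6z^2 + 1/12z.
  leading term xz: subtract (1/6z)·f_3 from -1/3xz + 1/6y - 5/6z^2 + 1/12z → 1/6y - 5/6z^2 + 1/12z
  leading term y: no divisor's leading term divides it; move 1/6y to the remainder.
  leading term z^2: no divisor's leading term divides it; move -5/6z^2 to the remainder.
  leading term z: no divisor's leading term divides it; move 1/12z to the remainder.
  remainder 1/6y - 5/6z^2 + 1/12z ≠ 0; add g_5 = 1/6y - 5/6z^2 + 1/12z to the basis.

The other S-polynomials (S(f_1,f_3), S(f_1,g_4), S(f_2,g_4), S(f_3,g_4), S(f_1,g_5), S(f_2,g_5), S(f_3,g_5), S(g_4,g_5)) all reduce to 0 modulo the current basis, so we have a Gröbner basis.
Inter-reduce: drop elements whose leading term is divisible by another's, tail-reduce, and make monic.

G = {x, y - 5z^2 + 1/2z}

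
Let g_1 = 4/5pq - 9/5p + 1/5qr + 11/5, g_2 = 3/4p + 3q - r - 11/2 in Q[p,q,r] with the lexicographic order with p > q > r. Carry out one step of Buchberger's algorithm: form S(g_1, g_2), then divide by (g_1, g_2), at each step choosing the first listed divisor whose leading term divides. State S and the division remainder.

S(g_1, g_2) = -9/4p - 4q^2 + 19/12qr + 22/3q + 11/4; remainder on division = -4q^2 + 19/12qr + 49/3q - 3r - 55/4.

lcm(LM(g_1), LM(g_2)) = pq.
S = (lcm/LT(g_1))·g_1 − (lcm/LT(g_2))·g_2 = -9/4p - 4q^2 + 19/12qr + 22/3q + 11/4.
Reduce S modulo (g_1, g_2) in that order:
  leading term p: subtract (-3)·g_2 from -9/4p - 4q^2 + 19/12qr + 22/3q + 11/4 → -4q^2 + 19/12qr + 49/3q - 3r - 55/4
  leading term q^2: no divisor's leading term divides it; move -4q^2 to the remainder.
  leading term qr: no divisor's leading term divides it; move 19/12qr to the remainder.
  leading term q: no divisor's leading term divides it; move 49/3q to the remainder.
  leading term r: no divisor's leading term divides it; move -3r to the remainder.
  leading term 1: no divisor's leading term divides it; move -55/4 to the remainder.
The remainder -4q^2 + 19/12qr + 49/3q - 3r - 55/4 is nonzero, so it would be added as the next basis element.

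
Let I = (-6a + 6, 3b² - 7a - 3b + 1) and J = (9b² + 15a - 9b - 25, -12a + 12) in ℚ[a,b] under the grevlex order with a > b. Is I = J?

No, the ideals differ.

Two ideals are equal iff their reduced Gröbner bases coincide (the reduced basis is unique for a fixed ordering).
Buchberger on the first generating set:
f_1 = -6a + 6, LT = a.
f_2 = 3b² - 7a - 3b + 1, LT = b².

S(f_1,f_2): leading monomials are coprime, so the S-polynomial reduces to 0 (Buchberger's first criterion).
Every S-polynomial of the final basis reduces to 0, so we have a Gröbner basis.
Inter-reduce: drop elements whose leading term is divisible by another's, tail-reduce, and make monic.
Reduced Gröbner basis: {b² - b - 2, a - 1}.

Buchberger on the second generating set:
h_1 = 9b² + 15a - 9b - 25, LT = b².
h_2 = -12a + 12, LT = a.

S(h_1,h_2): leading monomials are coprime, so the S-polynomial reduces to 0 (Buchberger's first criterion).
Every S-polynomial of the final basis reduces to 0, so we have a Gröbner basis.
Inter-reduce: drop elements whose leading term is divisible by another's, tail-reduce, and make monic.
Reduced Gröbner basis: {b² - b - 10/9, a - 1}.

Since the reduced bases disagree, the two ideals are not the same.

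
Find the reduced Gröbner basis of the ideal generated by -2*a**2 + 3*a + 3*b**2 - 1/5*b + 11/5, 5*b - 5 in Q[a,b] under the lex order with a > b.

G = {a**2 - 3/2*a - 5/2, b - 1}

f_1 = -2*a**2 + 3*a + 3*b**2 - 1/5*b + 11/5, LT = a**2.
f_2 = 5*b - 5, LT = b.

The S-polynomials (S(f_1,f_2)) all reduce to 0 modulo the current basis, so we have a Gröbner basis.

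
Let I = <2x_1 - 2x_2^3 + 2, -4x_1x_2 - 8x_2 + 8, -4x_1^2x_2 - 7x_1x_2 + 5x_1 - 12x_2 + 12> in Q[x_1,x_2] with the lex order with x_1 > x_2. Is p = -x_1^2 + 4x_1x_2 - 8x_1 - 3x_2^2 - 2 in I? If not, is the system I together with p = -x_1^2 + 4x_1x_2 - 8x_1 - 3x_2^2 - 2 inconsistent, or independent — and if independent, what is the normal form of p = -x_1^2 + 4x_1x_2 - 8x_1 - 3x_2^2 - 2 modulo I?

First compute the reduced Gröbner basis of I by Buchberger's algorithm.
f_1 = 2x_1 - 2x_2^3 + 2, LT = x_1.
f_2 = -4x_1x_2 - 8x_2 + 8, LT = x_1x_2.
f_3 = -4x_1^2x_2 - 7x_1x_2 + 5x_1 - 12x_2 + 12, LT = x_1^2x_2.

S(f_1,f_2): lcm = x_1x_2. S = -x_2^4 - x_2 + 2.
  reduce S modulo (f_1, f_2, f_3):
  remainder -x_2^4 - x_2 + 2 ≠ 0; add h_4 = -x_2^4 - x_2 + 2 to the basis.

S(f_1,f_3): lcm = x_1^2x_2. S = -x_1x_2^4 - 3/4x_1x_2 + 5/4x_1 - 3x_2 + 3.
  reduce S modulo (f_1, f_2, f_3, h_4):
  remainder -3/4x_2^3 - 7/2x_2 + 17/4 ≠ 0; add h_5 = -3/4x_2^3 - 7/2x_2 + 17/4 to the basis.

S(f_3,h_4): lcm = x_1^2x_2^4. S = -x_1^2x_2 + 2x_1^2 + 7/4x_1x_2^4 - 5/4x_1x_2^3 + 3x_2^4 - 3x_2^3.
  reduce S modulo (f_1, f_2, f_3, h_4, h_5):
  remainder 3/2x_2^2 + 119/6x_2 - 64/3 ≠ 0; add h_6 = 3/2x_2^2 + 119/6x_2 - 64/3 to the basis.

S(f_3,h_5): lcm = x_1^2x_2^3. S = -14/3x_1^2x_2 + 17/3x_1^2 + 7/4x_1x_2^3 - 5/4x_1x_2^2 + 3x_2^3 - 3x_2^2.
  reduce S modulo (f_1, f_2, f_3, h_4, h_5, h_6):
  remainder -4615/54x_2 + 4615/54 ≠ 0; add h_7 = -4615/54x_2 + 4615/54 to the basis.

The other S-polynomials (S(f_2,f_3), S(f_1,h_4), S(f_2,h_4), S(f_1,h_5), S(f_2,h_5), S(h_4,h_5), S(f_1,h_6), S(f_2,h_6), S(f_3,h_6), S(h_4,h_6), S(h_5,h_6), S(f_1,h_7), S(f_2,h_7), S(f_3,h_7), S(h_4,h_7), S(h_5,h_7), S(h_6,h_7)) all reduce to 0 modulo the current basis, so we have a Gröbner basis.
Inter-reduce: drop elements whose leading term is divisible by another's, tail-reduce, and make monic.
Reduced Gröbner basis: {x_1, x_2 - 1}.
Label its elements g_1 = x_1, g_2 = x_2 - 1.

Reduce p = -x_1^2 + 4x_1x_2 - 8x_1 - 3x_2^2 - 2 modulo G:
  leading term x_1^2: subtract (-x_1)·g_1 from -x_1^2 + 4x_1x_2 - 8x_1 - 3x_2^2 - 2 → 4x_1x_2 - 8x_1 - 3x_2^2 - 2
  leading term x_1x_2: subtract (4x_2)·g_1 from 4x_1x_2 - 8x_1 - 3x_2^2 - 2 → -8x_1 - 3x_2^2 - 2
  leading term x_1: subtract (-8)·g_1 from -8x_1 - 3x_2^2 - 2 → -3x_2^2 - 2
  leading term x_2^2: subtract (-3x_2)·g_2 from -3x_2^2 - 2 → -3x_2 - 2
  leading term x_2: subtract (-3)·g_2 from -3x_2 - 2 → -5
  leading term 1: no divisor's leading term divides it; move -5 to the remainder.
  normal form = -5.
The normal form is nonzero, so p ∉ I. Since p minus its normal form lies in I, I + (p) = I + (r) where r = -5; decide whether this ideal is the whole ring.
Here r = -5 is a nonzero constant, hence a unit: 1 ∈ I + (p), the Gröbner basis of I + (p) is {1}, and the enlarged system has no common solution — adjoining p is inconsistent.

Ideal membership is decidable via reduction modulo a Gröbner basis.

Adjoining -x_1^2 + 4x_1x_2 - 8x_1 - 3x_2^2 - 2 makes the ideal the whole ring: the system is inconsistent.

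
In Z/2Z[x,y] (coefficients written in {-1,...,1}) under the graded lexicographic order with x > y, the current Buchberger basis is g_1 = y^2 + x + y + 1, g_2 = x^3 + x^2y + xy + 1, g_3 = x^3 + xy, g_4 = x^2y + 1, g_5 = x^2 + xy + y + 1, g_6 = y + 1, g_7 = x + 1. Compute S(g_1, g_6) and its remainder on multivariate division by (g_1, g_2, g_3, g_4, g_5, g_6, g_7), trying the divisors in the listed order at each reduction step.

S(g_1, g_6) = x + 1; remainder on division = 0.

lcm(LM(g_1), LM(g_6)) = y^2.
S = (lcm/LT(g_1))·g_1 − (lcm/LT(g_6))·g_6 = x + 1.
Reduce S modulo (g_1, g_2, g_3, g_4, g_5, g_6, g_7) in that order:
  leading term x: subtract (1)·g_7 from x + 1 → 0
The remainder is 0, so this S-polynomial contributes no new basis element.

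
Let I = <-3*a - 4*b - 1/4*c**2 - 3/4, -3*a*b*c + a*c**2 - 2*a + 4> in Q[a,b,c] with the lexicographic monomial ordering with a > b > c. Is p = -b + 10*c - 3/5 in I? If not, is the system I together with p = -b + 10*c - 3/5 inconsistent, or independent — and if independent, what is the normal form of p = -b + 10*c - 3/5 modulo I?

-b + 10*c - 3/5 is independent of I; its normal form modulo I is -b + 10*c - 3/5.

First compute the reduced Gröbner basis of I by Buchberger's algorithm.
f_1 = -3*a - 4*b - 1/4*c**2 - 3/4, LT = a.
f_2 = -3*a*b*c + a*c**2 - 2*a + 4, LT = a*b*c.

S(f_1,f_2): lcm = a*b*c. S = 1/3*a*c**2 - 2/3*a + 4/3*b**2*c + 1/12*b*c**3 + 1/4*b*c + 4/3.
  leading term a*c**2: subtract (-1/9*c**2)·f_1 from 1/3*a*c**2 - 2/3*a + 4/3*b**2*c + 1/12*b*c**3 + 1/4*b*c + 4/3 → -2/3*a + 4/3*b**2*c + 1/12*b*c**3 - 4/9*b*c**2 + 1/4*b*c - 1/36*c**4 - 1/12*c**2 + 4/3
  leading term a: subtract (2/9)·f_1 from -2/3*a + 4/3*b**2*c + 1/12*b*c**3 - 4/9*b*c**2 + 1/4*b*c - 1/36*c**4 - 1/12*c**2 + 4/3 → 4/3*b**2*c + 1/12*b*c**3 - 4/9*b*c**2 + 1/4*b*c + 8/9*b - 1/36*c**4 - 1/36*c**2 + 3/2
  leading term b**2*c: no divisor's leading term divides it; move 4/3*b**2*c to the remainder.
  leading term b*c**3: no divisor's leading term divides it; move 1/12*b*c**3 to the remainder.
  leading term b*c**2: no divisor's leading term divides it; move -4/9*b*c**2 to the remainder.
  leading term b*c: no divisor's leading term divides it; move 1/4*b*c to the remainder.
  leading term b: no divisor's leading term divides it; move 8/9*b to the remainder.
  leading term c**4: no divisor's leading term divides it; move -1/36*c**4 to the remainder.
  leading term c**2: no divisor's leading term divides it; move -1/36*c**2 to the remainder.
  leading term 1: no divisor's leading term divides it; move 3/2 to the remainder.
  remainder 4/3*b**2*c + 1/12*b*c**3 - 4/9*b*c**2 + 1/4*b*c + 8/9*b - 1/36*c**4 - 1/36*c**2 + 3/2 ≠ 0; add h_3 = 4/3*b**2*c + 1/12*b*c**3 - 4/9*b*c**2 + 1/4*b*c + 8/9*b - 1/36*c**4 - 1/36*c**2 + 3/2 to the basis.

The other S-polynomials (S(f_1,h_3), S(f_2,h_3)) all reduce to 0 modulo the current basis, so we have a Gröbner basis.
Inter-reduce: drop elements whose leading term is divisible by another's, tail-reduce, and make monic.
Reduced Gröbner basis: {a + 4/3*b + 1/12*c**2 + 1/4, b**2*c + 1/16*b*c**3 - 1/3*b*c**2 + 3/16*b*c + 2/3*b - 1/48*c**4 - 1/48*c**2 + 9/8}.
Label its elements g_1 = a + 4/3*b + 1/12*c**2 + 1/4, g_2 = b**2*c + 1/16*b*c**3 - 1/3*b*c**2 + 3/16*b*c + 2/3*b - 1/48*c**4 - 1/48*c**2 + 9/8.

Reduce p = -b + 10*c - 3/5 modulo G:
  leading term b: no divisor's leading term divides it; move -b to the remainder.
  leading term c: no divisor's leading term divides it; move 10*c to the remainder.
  leading term 1: no divisor's leading term divides it; move -3/5 to the remainder.
  normal form = -b + 10*c - 3/5.
The normal form is nonzero, so p ∉ I. Since p minus its normal form lies in I, I + (p) = I + (r) where r = -b + 10*c - 3/5; decide whether this ideal is the whole ring.
Run Buchberger on G together with r (pairs among the g_i already reduce to 0 since G is a Gröbner basis):
g_1 = a + 4/3*b + 1/12*c**2 + 1/4, LT = a.
g_2 = b**2*c + 1/16*b*c**3 - 1/3*b*c**2 + 3/16*b*c + 2/3*b - 1/48*c**4 - 1/48*c**2 + 9/8, LT = b**2*c.
r = -b + 10*c - 3/5, LT = b.

S(g_2,r): lcm = b**2*c. S = 1/16*b*c**3 + 29/3*b*c**2 - 33/80*b*c + 2/3*b - 1/48*c**4 - 1/48*c**2 + 9/8.
  leading term b*c**3: subtract (-1/16*c**3)·r from 1/16*b*c**3 + 29/3*b*c**2 - 33/80*b*c + 2/3*b - 1/48*c**4 - 1/48*c**2 + 9/8 → 29/3*b*c**2 - 33/80*b*c + 2/3*b + 29/48*c**4 - 3/80*c**3 - 1/48*c**2 + 9/8
  leading term b*c**2: subtract (-29/3*c**2)·r from 29/3*b*c**2 - 33/80*b*c + 2/3*b + 29/48*c**4 - 3/80*c**3 - 1/48*c**2 + 9/8 → -33/80*b*c + 2/3*b + 29/48*c**4 + 23191/240*c**3 - 1397/240*c**2 + 9/8
  leading term b*c: subtract (33/80*c)·r from -33/80*b*c + 2/3*b + 29/48*c**4 + 23191/240*c**3 - 1397/240*c**2 + 9/8 → 2/3*b + 29/48*c**4 + 23191/240*c**3 - 2387/240*c**2 + 99/400*c + 9/8
  leading term b: subtract (-2/3)·r from 2/3*b + 29/48*c**4 + 23191/240*c**3 - 2387/240*c**2 + 99/400*c + 9/8 → 29/48*c**4 + 23191/240*c**3 - 2387/240*c**2 + 8297/1200*c + 29/40
  leading term c**4: no divisor's leading term divides it; move 29/48*c**4 to the remainder.
  leading term c**3: no divisor's leading term divides it; move 23191/240*c**3 to the remainder.
  leading term c**2: no divisor's leading term divides it; move -2387/240*c**2 to the remainder.
  leading term c: no divisor's leading term divides it; move 8297/1200*c to the remainder.
  leading term 1: no divisor's leading term divides it; move 29/40 to the remainder.
  remainder 29/48*c**4 + 23191/240*c**3 - 2387/240*c**2 + 8297/1200*c + 29/40 ≠ 0; add m_4 = 29/48*c**4 + 23191/240*c**3 - 2387/240*c**2 + 8297/1200*c + 29/40 to the basis.

The other S-polynomials (S(g_1,g_2), S(g_1,r), S(g_1,m_4), S(g_2,m_4), S(r,m_4)) all reduce to 0 modulo the current basis, so we have a Gröbner basis.
Inter-reduce: drop elements whose leading term is divisible by another's, tail-reduce, and make monic.
Reduced Gröbner basis: {a + 1/12*c**2 + 40/3*c - 11/20, b - 10*c + 3/5, c**4 + 23191/145*c**3 - 2387/145*c**2 + 8297/725*c + 6/5}.
The reduced Gröbner basis of I + (p) is {a + 1/12*c**2 + 40/3*c - 11/20, b - 10*c + 3/5, c**4 + 23191/145*c**3 - 2387/145*c**2 + 8297/725*c + 6/5} ≠ {1}, a proper ideal, so the enlarged system stays consistent: p is independent of I, with normal form -b + 10*c - 3/5.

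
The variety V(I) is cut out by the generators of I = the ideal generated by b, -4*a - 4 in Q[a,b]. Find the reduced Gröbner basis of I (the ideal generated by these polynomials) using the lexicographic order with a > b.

G = {a + 1, b}

This is the nonlinear analogue of row-reducing a linear system.

f_1 = b, LT = b.
f_2 = -4*a - 4, LT = a.

The S-polynomials (S(f_1,f_2)) all reduce to 0 modulo the current basis, so we have a Gröbner basis.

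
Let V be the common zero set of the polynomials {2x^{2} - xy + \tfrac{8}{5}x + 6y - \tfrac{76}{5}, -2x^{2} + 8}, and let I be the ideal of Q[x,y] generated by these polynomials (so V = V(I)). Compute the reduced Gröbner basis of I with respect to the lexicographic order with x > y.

G = {x + \tfrac{40}{3}y - \tfrac{46}{3}, y^{2} - \tfrac{23}{10}y + \tfrac{13}{10}}

The reduced Gröbner basis is the canonical form of the ideal for this ordering.

f_1 = 2x^{2} - xy + \tfrac{8}{5}x + 6y - \tfrac{76}{5}, LT = x^{2}.
f_2 = -2x^{2} + 8, LT = x^{2}.

S(f_1,f_2): lcm = x^{2}. S = -\tfrac{1}{2}xy + \tfrac{4}{5}x + 3y - \tfrac{18}{5}.
  leading term xy: no divisor's leading term divides it; move -\tfrac{1}{2}xy to the remainder.
  leading term x: no divisor's leading term divides it; move \tfrac{4}{5}x to the remainder.
  leading term y: no divisor's leading term divides it; move 3y to the remainder.
  leading term 1: no divisor's leading term divides it; move -\tfrac{18}{5} to the remainder.
  remainder -\tfrac{1}{2}xy + \tfrac{4}{5}x + 3y - \tfrac{18}{5} ≠ 0; add g_3 = -\tfrac{1}{2}xy + \tfrac{4}{5}x + 3y - \tfrac{18}{5} to the basis.

S(f_1,g_3): lcm = x^{2}y. S = \tfrac{8}{5}x^{2} - \tfrac{1}{2}xy^{2} + \tfrac{34}{5}xy - \tfrac{36}{5}x + 3y^{2} - \tfrac{38}{5}y.
  leading term x^{2}: subtract (\tfrac{4}{5})·f_1 from \tfrac{8}{5}x^{2} - \tfrac{1}{2}xy^{2} + \tfrac{34}{5}xy - \tfrac{36}{5}x + 3y^{2} - \tfrac{38}{5}y → -\tfrac{1}{2}xy^{2} + \tfrac{38}{5}xy - \tfrac{212}{25}x + 3y^{2} - \tfrac{62}{5}y + \tfrac{304}{25}
  leading term xy^{2}: subtract (y)·g_3 from -\tfrac{1}{2}xy^{2} + \tfrac{38}{5}xy - \tfrac{212}{25}x + 3y^{2} - \tfrac{62}{5}y + \tfrac{304}{25} → \tfrac{34}{5}xy - \tfrac{212}{25}x - \tfrac{44}{5}y + \tfrac{304}{25}
  leading term xy: subtract (-\tfrac{68}{5})·g_3 from \tfrac{34}{5}xy - \tfrac{212}{25}x - \tfrac{44}{5}y + \tfrac{304}{25} → \tfrac{12}{5}x + 32y - \tfrac{184}{5}
  leading term x: no divisor's leading term divides it; move \tfrac{12}{5}x to the remainder.
  leading term y: no divisor's leading term divides it; move 32y to the remainder.
  leading term 1: no divisor's leading term divides it; move -\tfrac{184}{5} to the remainder.
  remainder \tfrac{12}{5}x + 32y - \tfrac{184}{5} ≠ 0; add g_4 = \tfrac{12}{5}x + 32y - \tfrac{184}{5} to the basis.

S(g_3,g_4): lcm = xy. S = -\tfrac{8}{5}x - \tfrac{40}{3}y^{2} + \tfrac{28}{3}y + \tfrac{36}{5}.
  leading term x: subtract (-\tfrac{2}{3})·g_4 from -\tfrac{8}{5}x - \tfrac{40}{3}y^{2} + \tfrac{28}{3}y + \tfrac{36}{5} → -\tfrac{40}{3}y^{2} + \tfrac{92}{3}y - \tfrac{52}{3}
  leading term y^{2}: no divisor's leading term divides it; move -\tfrac{40}{3}y^{2} to the remainder.
  leading term y: no divisor's leading term divides it; move \tfrac{92}{3}y to the remainder.
  leading term 1: no divisor's leading term divides it; move -\tfrac{52}{3} to the remainder.
  remainder -\tfrac{40}{3}y^{2} + \tfrac{92}{3}y - \tfrac{52}{3} ≠ 0; add g_5 = -\tfrac{40}{3}y^{2} + \tfrac{92}{3}y - \tfrac{52}{3} to the basis.

The other S-polynomials (S(f_2,g_3), S(f_1,g_4), S(f_2,g_4), S(f_1,g_5), S(f_2,g_5), S(g_3,g_5), S(g_4,g_5)) all reduce to 0 modulo the current basis, so we have a Gröbner basis.
Inter-reduce: drop elements whose leading term is divisible by another's, tail-reduce, and make monic.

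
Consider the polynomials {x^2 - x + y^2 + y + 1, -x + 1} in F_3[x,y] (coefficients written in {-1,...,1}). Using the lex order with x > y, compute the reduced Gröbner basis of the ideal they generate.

G = {x - 1, y^2 + y + 1}

This is the nonlinear analogue of row-reducing a linear system.

f_1 = x^2 - x + y^2 + y + 1, LT = x^2.
f_2 = -x + 1, LT = x.

S(f_1,f_2): lcm = x^2. S = y^2 + y + 1.
  leading term y^2: no divisor's leading term divides it; move y^2 to the remainder.
  leading term y: no divisor's leading term divides it; move y to the remainder.
  leading term 1: no divisor's leading term divides it; move 1 to the remainder.
  remainder y^2 + y + 1 ≠ 0; add g_3 = y^2 + y + 1 to the basis.

The other S-polynomials (S(f_1,g_3), S(f_2,g_3)) all reduce to 0 modulo the current basis, so we have a Gröbner basis.
Inter-reduce: drop elements whose leading term is divisible by another's, tail-reduce, and make monic.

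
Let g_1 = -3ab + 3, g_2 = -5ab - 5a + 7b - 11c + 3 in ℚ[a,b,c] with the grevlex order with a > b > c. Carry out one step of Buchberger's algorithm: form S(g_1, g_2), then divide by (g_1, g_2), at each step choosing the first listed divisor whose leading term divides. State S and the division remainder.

S(g_1, g_2) = -a + 7/5b - 11/5c - ⅖; remainder on division = -a + 7/5b - 11/5c - ⅖.

lcm(LM(g_1), LM(g_2)) = ab.
S = (lcm/LT(g_1))·g_1 − (lcm/LT(g_2))·g_2 = -a + 7/5b - 11/5c - ⅖.
Reduce S modulo (g_1, g_2) in that order:
  leading term a: no divisor's leading term divides it; move -a to the remainder.
  leading term b: no divisor's leading term divides it; move 7/5b to the remainder.
  leading term c: no divisor's leading term divides it; move -11/5c to the remainder.
  leading term 1: no divisor's leading term divides it; move -⅖ to the remainder.
The remainder -a + 7/5b - 11/5c - ⅖ is nonzero, so it would be added as the next basis element.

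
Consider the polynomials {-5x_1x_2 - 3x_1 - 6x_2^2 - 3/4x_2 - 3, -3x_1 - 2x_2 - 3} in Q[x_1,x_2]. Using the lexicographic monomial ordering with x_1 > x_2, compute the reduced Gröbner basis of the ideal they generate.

f_1 = -5x_1x_2 - 3x_1 - 6x_2^2 - 3/4x_2 - 3, LT = x_1x_2.
f_2 = -3x_1 - 2x_2 - 3, LT = x_1.

S(f_1,f_2): lcm = x_1x_2. S = 3/5x_1 + 8/15x_2^2 - 17/20x_2 + 3/5.
  leading term x_1: subtract (-1/5)·f_2 from 3/5x_1 + 8/15x_2^2 - 17/20x_2 + 3/5 → 8/15x_2^2 - 5/4x_2
  leading term x_2^2: no divisor's leading term divides it; move 8/15x_2^2 to the remainder.
  leading term x_2: no divisor's leading term divides it; move -5/4x_2 to the remainder.
  remainder 8/15x_2^2 - 5/4x_2 ≠ 0; add g_3 = 8/15x_2^2 - 5/4x_2 to the basis.

The other S-polynomials (S(f_1,g_3), S(f_2,g_3)) all reduce to 0 modulo the current basis, so we have a Gröbner basis.
Inter-reduce: drop elements whose leading term is divisible by another's, tail-reduce, and make monic.

G = {x_1 + 2/3x_2 + 1, x_2^2 - 75/32x_2}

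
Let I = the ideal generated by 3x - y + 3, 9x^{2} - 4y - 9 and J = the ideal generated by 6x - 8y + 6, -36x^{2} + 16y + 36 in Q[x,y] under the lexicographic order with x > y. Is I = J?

Equality of ideals is decidable: compute both reduced Gröbner bases (unique for the ordering) and check whether they agree.
Buchberger on the first generating set:
f_1 = 3x - y + 3, LT = x.
f_2 = 9x^{2} - 4y - 9, LT = x^{2}.

S(f_1,f_2): lcm = x^{2}. S = -\tfrac{1}{3}xy + x + \tfrac{4}{9}y + 1.
  reduce S modulo (f_1, f_2):
  remainder -\tfrac{1}{9}y^{2} + \tfrac{10}{9}y ≠ 0; add g_3 = -\tfrac{1}{9}y^{2} + \tfrac{10}{9}y to the basis.

The other S-polynomials (S(f_1,g_3), S(f_2,g_3)) all reduce to 0 modulo the current basis, so we have a Gröbner basis.
Inter-reduce: drop elements whose leading term is divisible by another's, tail-reduce, and make monic.
Reduced Gröbner basis: {x - \tfrac{1}{3}y + 1, y^{2} - 10y}.

Buchberger on the second generating set:
h_1 = 6x - 8y + 6, LT = x.
h_2 = -36x^{2} + 16y + 36, LT = x^{2}.

S(h_1,h_2): lcm = x^{2}. S = -\tfrac{4}{3}xy + x + \tfrac{4}{9}y + 1.
  reduce S modulo (h_1, h_2):
  remainder -\tfrac{16}{9}y^{2} + \tfrac{28}{9}y ≠ 0; add k_3 = -\tfrac{16}{9}y^{2} + \tfrac{28}{9}y to the basis.

The other S-polynomials (S(h_1,k_3), S(h_2,k_3)) all reduce to 0 modulo the current basis, so we have a Gröbner basis.
Inter-reduce: drop elements whose leading term is divisible by another's, tail-reduce, and make monic.
Reduced Gröbner basis: {x - \tfrac{4}{3}y + 1, y^{2} - \tfrac{7}{4}y}.

The bases are distinct; the ideals are different.

No, the ideals differ.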